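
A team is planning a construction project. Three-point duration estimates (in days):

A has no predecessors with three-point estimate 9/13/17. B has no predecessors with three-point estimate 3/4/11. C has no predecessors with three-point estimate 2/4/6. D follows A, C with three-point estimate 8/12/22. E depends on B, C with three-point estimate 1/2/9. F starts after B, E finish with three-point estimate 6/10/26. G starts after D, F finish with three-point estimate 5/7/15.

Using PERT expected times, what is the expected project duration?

34 days

te_A = (9 + 4·13 + 17)/6 = 78/6 = 13
te_B = (3 + 4·4 + 11)/6 = 30/6 = 5
te_C = (2 + 4·4 + 6)/6 = 24/6 = 4
te_D = (8 + 4·12 + 22)/6 = 78/6 = 13
te_E = (1 + 4·2 + 9)/6 = 18/6 = 3
te_F = (6 + 4·10 + 26)/6 = 72/6 = 12
te_G = (5 + 4·7 + 15)/6 = 48/6 = 8

Forward pass:
ES_A = 0; EF_A = 13
ES_B = 0; EF_B = 5
ES_C = 0; EF_C = 4
ES_D = max(EF_A=13, EF_C=4) = 13; EF_D = 13+13 = 26
ES_E = max(EF_B=5, EF_C=4) = 5; EF_E = 5+3 = 8
ES_F = max(EF_B=5, EF_E=8) = 8; EF_F = 8+12 = 20
ES_G = max(EF_D=26, EF_F=20) = 26; EF_G = 26+8 = 34
Expected project duration μ = 34 days. Critical path: A → D → G.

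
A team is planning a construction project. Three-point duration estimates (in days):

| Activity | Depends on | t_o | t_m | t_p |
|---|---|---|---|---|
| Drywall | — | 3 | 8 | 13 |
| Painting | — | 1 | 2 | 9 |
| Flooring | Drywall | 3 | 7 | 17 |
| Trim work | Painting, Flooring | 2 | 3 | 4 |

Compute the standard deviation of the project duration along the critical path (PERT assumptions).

2.89 days

te_Drywall = (3 + 4·8 + 13)/6 = 48/6 = 8; σ²_Drywall = ((13−3)/6)² = 2.778
te_Painting = (1 + 4·2 + 9)/6 = 18/6 = 3; σ²_Painting = ((9−1)/6)² = 1.778
te_Flooring = (3 + 4·7 + 17)/6 = 48/6 = 8; σ²_Flooring = ((17−3)/6)² = 5.444
te_Trim work = (2 + 4·3 + 4)/6 = 18/6 = 3; σ²_Trim work = ((4−2)/6)² = 0.111

Forward pass:
ES_Drywall = 0; EF_Drywall = 8
ES_Painting = 0; EF_Painting = 3
ES_Flooring = 8; EF_Flooring = 8+8 = 16
ES_Trim work = max(EF_Painting=3, EF_Flooring=16) = 16; EF_Trim work = 16+3 = 19
Expected project duration μ = 19 days. Critical path: Drywall → Flooring → Trim work.

Variance along critical path = 2.778 + 5.444 + 0.111 = 8.333
σ = √8.333 = 2.887 days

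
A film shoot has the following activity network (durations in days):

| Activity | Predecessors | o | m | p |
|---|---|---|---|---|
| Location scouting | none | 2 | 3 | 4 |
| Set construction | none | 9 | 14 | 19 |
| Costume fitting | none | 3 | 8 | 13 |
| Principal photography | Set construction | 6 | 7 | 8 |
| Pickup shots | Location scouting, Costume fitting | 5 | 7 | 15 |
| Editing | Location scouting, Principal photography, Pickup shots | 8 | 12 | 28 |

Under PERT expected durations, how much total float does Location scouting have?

te_Location scouting = (2 + 4·3 + 4)/6 = 18/6 = 3
te_Set construction = (9 + 4·14 + 19)/6 = 84/6 = 14
te_Costume fitting = (3 + 4·8 + 13)/6 = 48/6 = 8
te_Principal photography = (6 + 4·7 + 8)/6 = 42/6 = 7
te_Pickup shots = (5 + 4·7 + 15)/6 = 48/6 = 8
te_Editing = (8 + 4·12 + 28)/6 = 84/6 = 14

Forward pass:
ES_Location scouting = 0; EF_Location scouting = 3
ES_Set construction = 0; EF_Set construction = 14
ES_Costume fitting = 0; EF_Costume fitting = 8
ES_Principal photography = 14; EF_Principal photography = 14+7 = 21
ES_Pickup shots = max(EF_Location scouting=3, EF_Costume fitting=8) = 8; EF_Pickup shots = 8+8 = 16
ES_Editing = max(EF_Location scouting=3, EF_Principal photography=21, EF_Pickup shots=16) = 21; EF_Editing = 21+14 = 35
Expected project duration μ = 35 days. Critical path: Set construction → Principal photography → Editing.

Backward pass:
LF_Editing = 35; LS_Editing = 35−14 = 21
LF_Pickup shots = LS_Editing = 21; LS_Pickup shots = 21−8 = 13
LF_Principal photography = LS_Editing = 21; LS_Principal photography = 21−7 = 14
LF_Costume fitting = LS_Pickup shots = 13; LS_Costume fitting = 13−8 = 5
LF_Set construction = LS_Principal photography = 14; LS_Set construction = 14−14 = 0
LF_Location scouting = min(LS_Pickup shots=13, LS_Editing=21) = 13; LS_Location scouting = 13−3 = 10
Slack_Location scouting = LS_Location scouting − ES_Location scouting = 10 − 0 = 10

10 days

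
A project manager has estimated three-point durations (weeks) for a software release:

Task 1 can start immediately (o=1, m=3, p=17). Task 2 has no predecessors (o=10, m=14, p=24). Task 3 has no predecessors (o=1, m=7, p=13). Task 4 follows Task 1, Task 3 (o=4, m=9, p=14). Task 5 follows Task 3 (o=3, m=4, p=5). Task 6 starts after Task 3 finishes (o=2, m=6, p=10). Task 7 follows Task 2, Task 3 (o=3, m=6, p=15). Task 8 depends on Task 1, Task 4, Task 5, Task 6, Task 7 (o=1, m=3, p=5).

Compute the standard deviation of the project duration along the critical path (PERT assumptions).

te_Task 1 = (1 + 4·3 + 17)/6 = 30/6 = 5; σ²_Task 1 = ((17−1)/6)² = 7.111
te_Task 2 = (10 + 4·14 + 24)/6 = 90/6 = 15; σ²_Task 2 = ((24−10)/6)² = 5.444
te_Task 3 = (1 + 4·7 + 13)/6 = 42/6 = 7; σ²_Task 3 = ((13−1)/6)² = 4.000
te_Task 4 = (4 + 4·9 + 14)/6 = 54/6 = 9; σ²_Task 4 = ((14−4)/6)² = 2.778
te_Task 5 = (3 + 4·4 + 5)/6 = 24/6 = 4; σ²_Task 5 = ((5−3)/6)² = 0.111
te_Task 6 = (2 + 4·6 + 10)/6 = 36/6 = 6; σ²_Task 6 = ((10−2)/6)² = 1.778
te_Task 7 = (3 + 4·6 + 15)/6 = 42/6 = 7; σ²_Task 7 = ((15−3)/6)² = 4.000
te_Task 8 = (1 + 4·3 + 5)/6 = 18/6 = 3; σ²_Task 8 = ((5−1)/6)² = 0.444

Forward pass:
ES_Task 1 = 0; EF_Task 1 = 5
ES_Task 2 = 0; EF_Task 2 = 15
ES_Task 3 = 0; EF_Task 3 = 7
ES_Task 4 = max(EF_Task 1=5, EF_Task 3=7) = 7; EF_Task 4 = 7+9 = 16
ES_Task 5 = 7; EF_Task 5 = 7+4 = 11
ES_Task 6 = 7; EF_Task 6 = 7+6 = 13
ES_Task 7 = max(EF_Task 2=15, EF_Task 3=7) = 15; EF_Task 7 = 15+7 = 22
ES_Task 8 = max(EF_Task 1=5, EF_Task 4=16, EF_Task 5=11, EF_Task 6=13, EF_Task 7=22) = 22; EF_Task 8 = 22+3 = 25
Expected project duration μ = 25 weeks. Critical path: Task 2 → Task 7 → Task 8.

Variance along critical path = 5.444 + 4.000 + 0.444 = 9.889
σ = √9.889 = 3.145 weeks

3.14 weeks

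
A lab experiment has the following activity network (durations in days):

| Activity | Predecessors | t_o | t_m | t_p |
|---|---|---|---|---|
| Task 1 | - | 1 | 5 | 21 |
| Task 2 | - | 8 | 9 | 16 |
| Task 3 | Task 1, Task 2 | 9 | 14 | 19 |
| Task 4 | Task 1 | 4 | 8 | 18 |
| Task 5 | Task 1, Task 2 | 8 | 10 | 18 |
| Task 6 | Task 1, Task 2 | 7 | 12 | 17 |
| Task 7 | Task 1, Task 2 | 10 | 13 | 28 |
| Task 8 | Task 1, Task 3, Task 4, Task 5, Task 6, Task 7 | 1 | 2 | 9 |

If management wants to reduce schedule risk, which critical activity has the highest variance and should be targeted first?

te_Task 1 = (1 + 4·5 + 21)/6 = 42/6 = 7; σ²_Task 1 = ((21−1)/6)² = 11.111
te_Task 2 = (8 + 4·9 + 16)/6 = 60/6 = 10; σ²_Task 2 = ((16−8)/6)² = 1.778
te_Task 3 = (9 + 4·14 + 19)/6 = 84/6 = 14; σ²_Task 3 = ((19−9)/6)² = 2.778
te_Task 4 = (4 + 4·8 + 18)/6 = 54/6 = 9; σ²_Task 4 = ((18−4)/6)² = 5.444
te_Task 5 = (8 + 4·10 + 18)/6 = 66/6 = 11; σ²_Task 5 = ((18−8)/6)² = 2.778
te_Task 6 = (7 + 4·12 + 17)/6 = 72/6 = 12; σ²_Task 6 = ((17−7)/6)² = 2.778
te_Task 7 = (10 + 4·13 + 28)/6 = 90/6 = 15; σ²_Task 7 = ((28−10)/6)² = 9.000
te_Task 8 = (1 + 4·2 + 9)/6 = 18/6 = 3; σ²_Task 8 = ((9−1)/6)² = 1.778

Forward pass:
ES_Task 1 = 0; EF_Task 1 = 7
ES_Task 2 = 0; EF_Task 2 = 10
ES_Task 3 = max(EF_Task 1=7, EF_Task 2=10) = 10; EF_Task 3 = 10+14 = 24
ES_Task 4 = 7; EF_Task 4 = 7+9 = 16
ES_Task 5 = max(EF_Task 1=7, EF_Task 2=10) = 10; EF_Task 5 = 10+11 = 21
ES_Task 6 = max(EF_Task 1=7, EF_Task 2=10) = 10; EF_Task 6 = 10+12 = 22
ES_Task 7 = max(EF_Task 1=7, EF_Task 2=10) = 10; EF_Task 7 = 10+15 = 25
ES_Task 8 = max(EF_Task 1=7, EF_Task 3=24, EF_Task 4=16, EF_Task 5=21, EF_Task 6=22, EF_Task 7=25) = 25; EF_Task 8 = 25+3 = 28
Expected project duration μ = 28 days. Critical path: Task 2 → Task 7 → Task 8.

Variances on critical path: σ²_Task 2=1.778, σ²_Task 7=9.000, σ²_Task 8=1.778.
Largest is σ²_Task 7 = 9.000.

Task 7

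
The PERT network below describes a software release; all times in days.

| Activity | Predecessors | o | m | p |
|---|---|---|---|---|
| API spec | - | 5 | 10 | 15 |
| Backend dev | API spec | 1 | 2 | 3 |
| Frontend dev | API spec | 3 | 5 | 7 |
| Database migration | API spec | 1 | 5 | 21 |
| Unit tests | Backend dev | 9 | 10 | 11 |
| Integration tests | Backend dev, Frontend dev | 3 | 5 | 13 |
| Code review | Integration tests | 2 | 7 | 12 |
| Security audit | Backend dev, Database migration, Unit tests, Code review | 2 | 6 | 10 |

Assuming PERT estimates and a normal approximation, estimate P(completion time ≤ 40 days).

0.968

te_API spec = (5 + 4·10 + 15)/6 = 60/6 = 10; σ²_API spec = ((15−5)/6)² = 2.778
te_Backend dev = (1 + 4·2 + 3)/6 = 12/6 = 2; σ²_Backend dev = ((3−1)/6)² = 0.111
te_Frontend dev = (3 + 4·5 + 7)/6 = 30/6 = 5; σ²_Frontend dev = ((7−3)/6)² = 0.444
te_Database migration = (1 + 4·5 + 21)/6 = 42/6 = 7; σ²_Database migration = ((21−1)/6)² = 11.111
te_Unit tests = (9 + 4·10 + 11)/6 = 60/6 = 10; σ²_Unit tests = ((11−9)/6)² = 0.111
te_Integration tests = (3 + 4·5 + 13)/6 = 36/6 = 6; σ²_Integration tests = ((13−3)/6)² = 2.778
te_Code review = (2 + 4·7 + 12)/6 = 42/6 = 7; σ²_Code review = ((12−2)/6)² = 2.778
te_Security audit = (2 + 4·6 + 10)/6 = 36/6 = 6; σ²_Security audit = ((10−2)/6)² = 1.778

Forward pass:
ES_API spec = 0; EF_API spec = 10
ES_Backend dev = 10; EF_Backend dev = 10+2 = 12
ES_Frontend dev = 10; EF_Frontend dev = 10+5 = 15
ES_Database migration = 10; EF_Database migration = 10+7 = 17
ES_Unit tests = 12; EF_Unit tests = 12+10 = 22
ES_Integration tests = max(EF_Backend dev=12, EF_Frontend dev=15) = 15; EF_Integration tests = 15+6 = 21
ES_Code review = 21; EF_Code review = 21+7 = 28
ES_Security audit = max(EF_Backend dev=12, EF_Database migration=17, EF_Unit tests=22, EF_Code review=28) = 28; EF_Security audit = 28+6 = 34
Expected project duration μ = 34 days. Critical path: API spec → Frontend dev → Integration tests → Code review → Security audit.

Variance along critical path = 2.778 + 0.444 + 2.778 + 2.778 + 1.778 = 10.556; σ = √10.556 = 3.249 days.
Z = (40 − 34) / 3.249 = 1.847
P(T ≤ 40) = Φ(1.847) ≈ 0.968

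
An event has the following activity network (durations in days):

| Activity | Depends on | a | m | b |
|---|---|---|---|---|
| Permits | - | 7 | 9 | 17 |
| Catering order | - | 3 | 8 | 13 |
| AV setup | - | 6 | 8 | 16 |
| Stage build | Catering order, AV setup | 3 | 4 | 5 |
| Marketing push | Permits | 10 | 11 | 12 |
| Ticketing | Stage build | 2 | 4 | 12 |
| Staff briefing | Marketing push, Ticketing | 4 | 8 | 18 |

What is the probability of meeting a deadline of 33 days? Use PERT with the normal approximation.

te_Permits = (7 + 4·9 + 17)/6 = 60/6 = 10; σ²_Permits = ((17−7)/6)² = 2.778
te_Catering order = (3 + 4·8 + 13)/6 = 48/6 = 8; σ²_Catering order = ((13−3)/6)² = 2.778
te_AV setup = (6 + 4·8 + 16)/6 = 54/6 = 9; σ²_AV setup = ((16−6)/6)² = 2.778
te_Stage build = (3 + 4·4 + 5)/6 = 24/6 = 4; σ²_Stage build = ((5−3)/6)² = 0.111
te_Marketing push = (10 + 4·11 + 12)/6 = 66/6 = 11; σ²_Marketing push = ((12−10)/6)² = 0.111
te_Ticketing = (2 + 4·4 + 12)/6 = 30/6 = 5; σ²_Ticketing = ((12−2)/6)² = 2.778
te_Staff briefing = (4 + 4·8 + 18)/6 = 54/6 = 9; σ²_Staff briefing = ((18−4)/6)² = 5.444

Forward pass:
ES_Permits = 0; EF_Permits = 10
ES_Catering order = 0; EF_Catering order = 8
ES_AV setup = 0; EF_AV setup = 9
ES_Stage build = max(EF_Catering order=8, EF_AV setup=9) = 9; EF_Stage build = 9+4 = 13
ES_Marketing push = 10; EF_Marketing push = 10+11 = 21
ES_Ticketing = 13; EF_Ticketing = 13+5 = 18
ES_Staff briefing = max(EF_Marketing push=21, EF_Ticketing=18) = 21; EF_Staff briefing = 21+9 = 30
Expected project duration μ = 30 days. Critical path: Permits → Marketing push → Staff briefing.

Variance along critical path = 2.778 + 0.111 + 5.444 = 8.333; σ = √8.333 = 2.887 days.
Z = (33 − 30) / 2.887 = 1.039
P(T ≤ 33) = Φ(1.039) ≈ 0.851

0.851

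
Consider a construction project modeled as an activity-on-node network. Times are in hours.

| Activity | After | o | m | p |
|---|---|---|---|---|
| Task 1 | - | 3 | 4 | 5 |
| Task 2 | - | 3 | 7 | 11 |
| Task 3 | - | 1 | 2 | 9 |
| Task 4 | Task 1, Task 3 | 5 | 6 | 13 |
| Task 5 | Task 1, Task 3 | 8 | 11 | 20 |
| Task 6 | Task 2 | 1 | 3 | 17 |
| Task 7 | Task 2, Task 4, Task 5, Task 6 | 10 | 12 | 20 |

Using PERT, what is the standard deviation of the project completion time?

2.62 hours

te_Task 1 = (3 + 4·4 + 5)/6 = 24/6 = 4; σ²_Task 1 = ((5−3)/6)² = 0.111
te_Task 2 = (3 + 4·7 + 11)/6 = 42/6 = 7; σ²_Task 2 = ((11−3)/6)² = 1.778
te_Task 3 = (1 + 4·2 + 9)/6 = 18/6 = 3; σ²_Task 3 = ((9−1)/6)² = 1.778
te_Task 4 = (5 + 4·6 + 13)/6 = 42/6 = 7; σ²_Task 4 = ((13−5)/6)² = 1.778
te_Task 5 = (8 + 4·11 + 20)/6 = 72/6 = 12; σ²_Task 5 = ((20−8)/6)² = 4.000
te_Task 6 = (1 + 4·3 + 17)/6 = 30/6 = 5; σ²_Task 6 = ((17−1)/6)² = 7.111
te_Task 7 = (10 + 4·12 + 20)/6 = 78/6 = 13; σ²_Task 7 = ((20−10)/6)² = 2.778

Forward pass:
ES_Task 1 = 0; EF_Task 1 = 4
ES_Task 2 = 0; EF_Task 2 = 7
ES_Task 3 = 0; EF_Task 3 = 3
ES_Task 4 = max(EF_Task 1=4, EF_Task 3=3) = 4; EF_Task 4 = 4+7 = 11
ES_Task 5 = max(EF_Task 1=4, EF_Task 3=3) = 4; EF_Task 5 = 4+12 = 16
ES_Task 6 = 7; EF_Task 6 = 7+5 = 12
ES_Task 7 = max(EF_Task 2=7, EF_Task 4=11, EF_Task 5=16, EF_Task 6=12) = 16; EF_Task 7 = 16+13 = 29
Expected project duration μ = 29 hours. Critical path: Task 1 → Task 5 → Task 7.

Variance along critical path = 0.111 + 4.000 + 2.778 = 6.889
σ = √6.889 = 2.625 hours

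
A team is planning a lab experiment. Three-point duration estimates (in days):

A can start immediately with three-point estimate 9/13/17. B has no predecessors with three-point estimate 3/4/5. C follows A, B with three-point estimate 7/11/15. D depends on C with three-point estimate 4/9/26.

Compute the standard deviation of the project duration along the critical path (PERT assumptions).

4.12 days

te_A = (9 + 4·13 + 17)/6 = 78/6 = 13; σ²_A = ((17−9)/6)² = 1.778
te_B = (3 + 4·4 + 5)/6 = 24/6 = 4; σ²_B = ((5−3)/6)² = 0.111
te_C = (7 + 4·11 + 15)/6 = 66/6 = 11; σ²_C = ((15−7)/6)² = 1.778
te_D = (4 + 4·9 + 26)/6 = 66/6 = 11; σ²_D = ((26−4)/6)² = 13.444

Forward pass:
ES_A = 0; EF_A = 13
ES_B = 0; EF_B = 4
ES_C = max(EF_A=13, EF_B=4) = 13; EF_C = 13+11 = 24
ES_D = 24; EF_D = 24+11 = 35
Expected project duration μ = 35 days. Critical path: A → C → D.

Variance along critical path = 1.778 + 1.778 + 13.444 = 17.000
σ = √17.000 = 4.123 days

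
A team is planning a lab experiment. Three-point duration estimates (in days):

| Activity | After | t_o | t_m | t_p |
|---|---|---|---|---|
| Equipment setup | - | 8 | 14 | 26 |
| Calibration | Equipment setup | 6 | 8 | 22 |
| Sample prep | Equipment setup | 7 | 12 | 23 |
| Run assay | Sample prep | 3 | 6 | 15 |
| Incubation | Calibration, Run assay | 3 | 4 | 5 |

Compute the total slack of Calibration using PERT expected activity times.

te_Equipment setup = (8 + 4·14 + 26)/6 = 90/6 = 15
te_Calibration = (6 + 4·8 + 22)/6 = 60/6 = 10
te_Sample prep = (7 + 4·12 + 23)/6 = 78/6 = 13
te_Run assay = (3 + 4·6 + 15)/6 = 42/6 = 7
te_Incubation = (3 + 4·4 + 5)/6 = 24/6 = 4

Forward pass:
ES_Equipment setup = 0; EF_Equipment setup = 15
ES_Calibration = 15; EF_Calibration = 15+10 = 25
ES_Sample prep = 15; EF_Sample prep = 15+13 = 28
ES_Run assay = 28; EF_Run assay = 28+7 = 35
ES_Incubation = max(EF_Calibration=25, EF_Run assay=35) = 35; EF_Incubation = 35+4 = 39
Expected project duration μ = 39 days. Critical path: Equipment setup → Sample prep → Run assay → Incubation.

Backward pass:
LF_Incubation = 39; LS_Incubation = 39−4 = 35
LF_Run assay = LS_Incubation = 35; LS_Run assay = 35−7 = 28
LF_Sample prep = LS_Run assay = 28; LS_Sample prep = 28−13 = 15
LF_Calibration = LS_Incubation = 35; LS_Calibration = 35−10 = 25
LF_Equipment setup = min(LS_Calibration=25, LS_Sample prep=15) = 15; LS_Equipment setup = 15−15 = 0
Slack_Calibration = LS_Calibration − ES_Calibration = 25 − 15 = 10

10 days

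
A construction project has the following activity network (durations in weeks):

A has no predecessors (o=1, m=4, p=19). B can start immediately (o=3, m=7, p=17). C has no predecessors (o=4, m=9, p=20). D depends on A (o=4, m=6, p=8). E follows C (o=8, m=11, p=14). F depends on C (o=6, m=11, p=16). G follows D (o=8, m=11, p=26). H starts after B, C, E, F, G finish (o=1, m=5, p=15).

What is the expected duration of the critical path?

31 weeks

te_A = (1 + 4·4 + 19)/6 = 36/6 = 6
te_B = (3 + 4·7 + 17)/6 = 48/6 = 8
te_C = (4 + 4·9 + 20)/6 = 60/6 = 10
te_D = (4 + 4·6 + 8)/6 = 36/6 = 6
te_E = (8 + 4·11 + 14)/6 = 66/6 = 11
te_F = (6 + 4·11 + 16)/6 = 66/6 = 11
te_G = (8 + 4·11 + 26)/6 = 78/6 = 13
te_H = (1 + 4·5 + 15)/6 = 36/6 = 6

Forward pass:
ES_A = 0; EF_A = 6
ES_B = 0; EF_B = 8
ES_C = 0; EF_C = 10
ES_D = 6; EF_D = 6+6 = 12
ES_E = 10; EF_E = 10+11 = 21
ES_F = 10; EF_F = 10+11 = 21
ES_G = 12; EF_G = 12+13 = 25
ES_H = max(EF_B=8, EF_C=10, EF_E=21, EF_F=21, EF_G=25) = 25; EF_H = 25+6 = 31
Expected project duration μ = 31 weeks. Critical path: A → D → G → H.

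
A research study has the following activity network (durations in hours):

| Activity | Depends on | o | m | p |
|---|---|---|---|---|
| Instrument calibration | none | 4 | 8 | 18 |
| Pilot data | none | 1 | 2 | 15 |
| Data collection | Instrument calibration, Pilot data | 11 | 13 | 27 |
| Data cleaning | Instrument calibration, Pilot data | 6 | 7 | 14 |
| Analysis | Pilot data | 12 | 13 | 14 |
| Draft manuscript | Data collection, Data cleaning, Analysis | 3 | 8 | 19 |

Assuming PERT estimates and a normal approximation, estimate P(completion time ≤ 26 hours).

0.057

te_Instrument calibration = (4 + 4·8 + 18)/6 = 54/6 = 9; σ²_Instrument calibration = ((18−4)/6)² = 5.444
te_Pilot data = (1 + 4·2 + 15)/6 = 24/6 = 4; σ²_Pilot data = ((15−1)/6)² = 5.444
te_Data collection = (11 + 4·13 + 27)/6 = 90/6 = 15; σ²_Data collection = ((27−11)/6)² = 7.111
te_Data cleaning = (6 + 4·7 + 14)/6 = 48/6 = 8; σ²_Data cleaning = ((14−6)/6)² = 1.778
te_Analysis = (12 + 4·13 + 14)/6 = 78/6 = 13; σ²_Analysis = ((14−12)/6)² = 0.111
te_Draft manuscript = (3 + 4·8 + 19)/6 = 54/6 = 9; σ²_Draft manuscript = ((19−3)/6)² = 7.111

Forward pass:
ES_Instrument calibration = 0; EF_Instrument calibration = 9
ES_Pilot data = 0; EF_Pilot data = 4
ES_Data collection = max(EF_Instrument calibration=9, EF_Pilot data=4) = 9; EF_Data collection = 9+15 = 24
ES_Data cleaning = max(EF_Instrument calibration=9, EF_Pilot data=4) = 9; EF_Data cleaning = 9+8 = 17
ES_Analysis = 4; EF_Analysis = 4+13 = 17
ES_Draft manuscript = max(EF_Data collection=24, EF_Data cleaning=17, EF_Analysis=17) = 24; EF_Draft manuscript = 24+9 = 33
Expected project duration μ = 33 hours. Critical path: Instrument calibration → Data collection → Draft manuscript.

Variance along critical path = 5.444 + 7.111 + 7.111 = 19.667; σ = √19.667 = 4.435 hours.
Z = (26 − 33) / 4.435 = -1.578
P(T ≤ 26) = Φ(-1.578) ≈ 0.057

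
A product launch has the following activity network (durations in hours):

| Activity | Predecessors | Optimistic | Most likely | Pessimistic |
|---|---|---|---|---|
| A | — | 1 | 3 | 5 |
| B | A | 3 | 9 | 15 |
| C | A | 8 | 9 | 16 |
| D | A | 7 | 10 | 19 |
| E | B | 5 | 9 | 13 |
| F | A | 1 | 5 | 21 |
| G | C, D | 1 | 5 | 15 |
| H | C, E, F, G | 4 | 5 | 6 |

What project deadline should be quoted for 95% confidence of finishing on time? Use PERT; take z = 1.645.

30.1 hours

te_A = (1 + 4·3 + 5)/6 = 18/6 = 3; σ²_A = ((5−1)/6)² = 0.444
te_B = (3 + 4·9 + 15)/6 = 54/6 = 9; σ²_B = ((15−3)/6)² = 4.000
te_C = (8 + 4·9 + 16)/6 = 60/6 = 10; σ²_C = ((16−8)/6)² = 1.778
te_D = (7 + 4·10 + 19)/6 = 66/6 = 11; σ²_D = ((19−7)/6)² = 4.000
te_E = (5 + 4·9 + 13)/6 = 54/6 = 9; σ²_E = ((13−5)/6)² = 1.778
te_F = (1 + 4·5 + 21)/6 = 42/6 = 7; σ²_F = ((21−1)/6)² = 11.111
te_G = (1 + 4·5 + 15)/6 = 36/6 = 6; σ²_G = ((15−1)/6)² = 5.444
te_H = (4 + 4·5 + 6)/6 = 30/6 = 5; σ²_H = ((6−4)/6)² = 0.111

Forward pass:
ES_A = 0; EF_A = 3
ES_B = 3; EF_B = 3+9 = 12
ES_C = 3; EF_C = 3+10 = 13
ES_D = 3; EF_D = 3+11 = 14
ES_E = 12; EF_E = 12+9 = 21
ES_F = 3; EF_F = 3+7 = 10
ES_G = max(EF_C=13, EF_D=14) = 14; EF_G = 14+6 = 20
ES_H = max(EF_C=13, EF_E=21, EF_F=10, EF_G=20) = 21; EF_H = 21+5 = 26
Expected project duration μ = 26 hours. Critical path: A → B → E → H.

Variance along critical path = 0.444 + 4.000 + 1.778 + 0.111 = 6.333; σ = 2.517 hours.
D = μ + z·σ = 26 + 1.645·2.517 = 30.1 hours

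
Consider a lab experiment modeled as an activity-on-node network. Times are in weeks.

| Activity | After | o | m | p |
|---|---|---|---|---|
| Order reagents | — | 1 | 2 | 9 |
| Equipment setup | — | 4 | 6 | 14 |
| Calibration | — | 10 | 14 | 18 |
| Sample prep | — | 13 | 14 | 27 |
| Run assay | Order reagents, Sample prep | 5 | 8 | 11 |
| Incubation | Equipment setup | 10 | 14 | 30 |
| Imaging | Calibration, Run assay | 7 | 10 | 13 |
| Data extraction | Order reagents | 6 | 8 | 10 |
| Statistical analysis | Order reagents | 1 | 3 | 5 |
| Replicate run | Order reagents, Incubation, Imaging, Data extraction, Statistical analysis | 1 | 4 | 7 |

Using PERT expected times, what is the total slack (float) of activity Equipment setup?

te_Order reagents = (1 + 4·2 + 9)/6 = 18/6 = 3
te_Equipment setup = (4 + 4·6 + 14)/6 = 42/6 = 7
te_Calibration = (10 + 4·14 + 18)/6 = 84/6 = 14
te_Sample prep = (13 + 4·14 + 27)/6 = 96/6 = 16
te_Run assay = (5 + 4·8 + 11)/6 = 48/6 = 8
te_Incubation = (10 + 4·14 + 30)/6 = 96/6 = 16
te_Imaging = (7 + 4·10 + 13)/6 = 60/6 = 10
te_Data extraction = (6 + 4·8 + 10)/6 = 48/6 = 8
te_Statistical analysis = (1 + 4·3 + 5)/6 = 18/6 = 3
te_Replicate run = (1 + 4·4 + 7)/6 = 24/6 = 4

Forward pass:
ES_Order reagents = 0; EF_Order reagents = 3
ES_Equipment setup = 0; EF_Equipment setup = 7
ES_Calibration = 0; EF_Calibration = 14
ES_Sample prep = 0; EF_Sample prep = 16
ES_Run assay = max(EF_Order reagents=3, EF_Sample prep=16) = 16; EF_Run assay = 16+8 = 24
ES_Incubation = 7; EF_Incubation = 7+16 = 23
ES_Imaging = max(EF_Calibration=14, EF_Run assay=24) = 24; EF_Imaging = 24+10 = 34
ES_Data extraction = 3; EF_Data extraction = 3+8 = 11
ES_Statistical analysis = 3; EF_Statistical analysis = 3+3 = 6
ES_Replicate run = max(EF_Order reagents=3, EF_Incubation=23, EF_Imaging=34, EF_Data extraction=11, EF_Statistical analysis=6) = 34; EF_Replicate run = 34+4 = 38
Expected project duration μ = 38 weeks. Critical path: Sample prep → Run assay → Imaging → Replicate run.

Backward pass:
LF_Replicate run = 38; LS_Replicate run = 38−4 = 34
LF_Statistical analysis = LS_Replicate run = 34; LS_Statistical analysis = 34−3 = 31
LF_Data extraction = LS_Replicate run = 34; LS_Data extraction = 34−8 = 26
LF_Imaging = LS_Replicate run = 34; LS_Imaging = 34−10 = 24
LF_Incubation = LS_Replicate run = 34; LS_Incubation = 34−16 = 18
LF_Run assay = LS_Imaging = 24; LS_Run assay = 24−8 = 16
LF_Sample prep = LS_Run assay = 16; LS_Sample prep = 16−16 = 0
LF_Calibration = LS_Imaging = 24; LS_Calibration = 24−14 = 10
LF_Equipment setup = LS_Incubation = 18; LS_Equipment setup = 18−7 = 11
LF_Order reagents = min(LS_Run assay=16, LS_Data extraction=26, LS_Statistical analysis=31, LS_Replicate run=34) = 16; LS_Order reagents = 16−3 = 13
Slack_Equipment setup = LS_Equipment setup − ES_Equipment setup = 11 − 0 = 11

11 weeks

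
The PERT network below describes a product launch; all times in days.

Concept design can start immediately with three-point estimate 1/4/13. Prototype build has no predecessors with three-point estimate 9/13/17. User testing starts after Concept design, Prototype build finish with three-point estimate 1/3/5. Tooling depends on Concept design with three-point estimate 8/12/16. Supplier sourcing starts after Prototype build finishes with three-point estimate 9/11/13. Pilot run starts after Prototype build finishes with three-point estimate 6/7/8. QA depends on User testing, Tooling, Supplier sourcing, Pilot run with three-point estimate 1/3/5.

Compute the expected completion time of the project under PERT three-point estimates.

te_Concept design = (1 + 4·4 + 13)/6 = 30/6 = 5
te_Prototype build = (9 + 4·13 + 17)/6 = 78/6 = 13
te_User testing = (1 + 4·3 + 5)/6 = 18/6 = 3
te_Tooling = (8 + 4·12 + 16)/6 = 72/6 = 12
te_Supplier sourcing = (9 + 4·11 + 13)/6 = 66/6 = 11
te_Pilot run = (6 + 4·7 + 8)/6 = 42/6 = 7
te_QA = (1 + 4·3 + 5)/6 = 18/6 = 3

Forward pass:
ES_Concept design = 0; EF_Concept design = 5
ES_Prototype build = 0; EF_Prototype build = 13
ES_User testing = max(EF_Concept design=5, EF_Prototype build=13) = 13; EF_User testing = 13+3 = 16
ES_Tooling = 5; EF_Tooling = 5+12 = 17
ES_Supplier sourcing = 13; EF_Supplier sourcing = 13+11 = 24
ES_Pilot run = 13; EF_Pilot run = 13+7 = 20
ES_QA = max(EF_User testing=16, EF_Tooling=17, EF_Supplier sourcing=24, EF_Pilot run=20) = 24; EF_QA = 24+3 = 27
Expected project duration μ = 27 days. Critical path: Prototype build → Supplier sourcing → QA.

27 days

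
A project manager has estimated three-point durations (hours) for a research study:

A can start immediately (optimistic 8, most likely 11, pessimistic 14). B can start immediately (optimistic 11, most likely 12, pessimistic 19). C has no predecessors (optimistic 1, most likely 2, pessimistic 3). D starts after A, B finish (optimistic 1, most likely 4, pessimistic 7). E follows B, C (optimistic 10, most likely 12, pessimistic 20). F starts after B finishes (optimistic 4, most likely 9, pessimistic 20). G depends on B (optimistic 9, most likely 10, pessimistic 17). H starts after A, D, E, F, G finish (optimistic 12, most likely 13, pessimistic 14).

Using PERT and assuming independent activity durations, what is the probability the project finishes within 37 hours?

te_A = (8 + 4·11 + 14)/6 = 66/6 = 11; σ²_A = ((14−8)/6)² = 1.000
te_B = (11 + 4·12 + 19)/6 = 78/6 = 13; σ²_B = ((19−11)/6)² = 1.778
te_C = (1 + 4·2 + 3)/6 = 12/6 = 2; σ²_C = ((3−1)/6)² = 0.111
te_D = (1 + 4·4 + 7)/6 = 24/6 = 4; σ²_D = ((7−1)/6)² = 1.000
te_E = (10 + 4·12 + 20)/6 = 78/6 = 13; σ²_E = ((20−10)/6)² = 2.778
te_F = (4 + 4·9 + 20)/6 = 60/6 = 10; σ²_F = ((20−4)/6)² = 7.111
te_G = (9 + 4·10 + 17)/6 = 66/6 = 11; σ²_G = ((17−9)/6)² = 1.778
te_H = (12 + 4·13 + 14)/6 = 78/6 = 13; σ²_H = ((14−12)/6)² = 0.111

Forward pass:
ES_A = 0; EF_A = 11
ES_B = 0; EF_B = 13
ES_C = 0; EF_C = 2
ES_D = max(EF_A=11, EF_B=13) = 13; EF_D = 13+4 = 17
ES_E = max(EF_B=13, EF_C=2) = 13; EF_E = 13+13 = 26
ES_F = 13; EF_F = 13+10 = 23
ES_G = 13; EF_G = 13+11 = 24
ES_H = max(EF_A=11, EF_D=17, EF_E=26, EF_F=23, EF_G=24) = 26; EF_H = 26+13 = 39
Expected project duration μ = 39 hours. Critical path: B → E → H.

Variance along critical path = 1.778 + 2.778 + 0.111 = 4.667; σ = √4.667 = 2.160 hours.
Z = (37 − 39) / 2.160 = -0.926
P(T ≤ 37) = Φ(-0.926) ≈ 0.177

0.177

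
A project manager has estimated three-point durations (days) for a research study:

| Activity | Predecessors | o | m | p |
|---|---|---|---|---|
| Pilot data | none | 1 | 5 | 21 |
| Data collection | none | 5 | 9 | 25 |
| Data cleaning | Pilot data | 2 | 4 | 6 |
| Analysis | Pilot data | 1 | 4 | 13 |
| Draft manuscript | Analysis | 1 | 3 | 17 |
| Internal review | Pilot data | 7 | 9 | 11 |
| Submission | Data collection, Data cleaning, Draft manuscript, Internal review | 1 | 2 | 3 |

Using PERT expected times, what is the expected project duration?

19 days

te_Pilot data = (1 + 4·5 + 21)/6 = 42/6 = 7
te_Data collection = (5 + 4·9 + 25)/6 = 66/6 = 11
te_Data cleaning = (2 + 4·4 + 6)/6 = 24/6 = 4
te_Analysis = (1 + 4·4 + 13)/6 = 30/6 = 5
te_Draft manuscript = (1 + 4·3 + 17)/6 = 30/6 = 5
te_Internal review = (7 + 4·9 + 11)/6 = 54/6 = 9
te_Submission = (1 + 4·2 + 3)/6 = 12/6 = 2

Forward pass:
ES_Pilot data = 0; EF_Pilot data = 7
ES_Data collection = 0; EF_Data collection = 11
ES_Data cleaning = 7; EF_Data cleaning = 7+4 = 11
ES_Analysis = 7; EF_Analysis = 7+5 = 12
ES_Draft manuscript = 12; EF_Draft manuscript = 12+5 = 17
ES_Internal review = 7; EF_Internal review = 7+9 = 16
ES_Submission = max(EF_Data collection=11, EF_Data cleaning=11, EF_Draft manuscript=17, EF_Internal review=16) = 17; EF_Submission = 17+2 = 19
Expected project duration μ = 19 days. Critical path: Pilot data → Analysis → Draft manuscript → Submission.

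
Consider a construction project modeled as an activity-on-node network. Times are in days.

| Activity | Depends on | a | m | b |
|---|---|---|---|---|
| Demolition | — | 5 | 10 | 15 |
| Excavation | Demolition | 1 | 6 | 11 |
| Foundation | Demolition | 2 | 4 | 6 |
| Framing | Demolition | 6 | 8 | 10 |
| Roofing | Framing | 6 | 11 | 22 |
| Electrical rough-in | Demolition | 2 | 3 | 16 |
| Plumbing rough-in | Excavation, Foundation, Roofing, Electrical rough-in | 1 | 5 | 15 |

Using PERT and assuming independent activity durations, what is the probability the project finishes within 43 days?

0.961

te_Demolition = (5 + 4·10 + 15)/6 = 60/6 = 10; σ²_Demolition = ((15−5)/6)² = 2.778
te_Excavation = (1 + 4·6 + 11)/6 = 36/6 = 6; σ²_Excavation = ((11−1)/6)² = 2.778
te_Foundation = (2 + 4·4 + 6)/6 = 24/6 = 4; σ²_Foundation = ((6−2)/6)² = 0.444
te_Framing = (6 + 4·8 + 10)/6 = 48/6 = 8; σ²_Framing = ((10−6)/6)² = 0.444
te_Roofing = (6 + 4·11 + 22)/6 = 72/6 = 12; σ²_Roofing = ((22−6)/6)² = 7.111
te_Electrical rough-in = (2 + 4·3 + 16)/6 = 30/6 = 5; σ²_Electrical rough-in = ((16−2)/6)² = 5.444
te_Plumbing rough-in = (1 + 4·5 + 15)/6 = 36/6 = 6; σ²_Plumbing rough-in = ((15−1)/6)² = 5.444

Forward pass:
ES_Demolition = 0; EF_Demolition = 10
ES_Excavation = 10; EF_Excavation = 10+6 = 16
ES_Foundation = 10; EF_Foundation = 10+4 = 14
ES_Framing = 10; EF_Framing = 10+8 = 18
ES_Roofing = 18; EF_Roofing = 18+12 = 30
ES_Electrical rough-in = 10; EF_Electrical rough-in = 10+5 = 15
ES_Plumbing rough-in = max(EF_Excavation=16, EF_Foundation=14, EF_Roofing=30, EF_Electrical rough-in=15) = 30; EF_Plumbing rough-in = 30+6 = 36
Expected project duration μ = 36 days. Critical path: Demolition → Framing → Roofing → Plumbing rough-in.

Variance along critical path = 2.778 + 0.444 + 7.111 + 5.444 = 15.778; σ = √15.778 = 3.972 days.
Z = (43 − 36) / 3.972 = 1.762
P(T ≤ 43) = Φ(1.762) ≈ 0.961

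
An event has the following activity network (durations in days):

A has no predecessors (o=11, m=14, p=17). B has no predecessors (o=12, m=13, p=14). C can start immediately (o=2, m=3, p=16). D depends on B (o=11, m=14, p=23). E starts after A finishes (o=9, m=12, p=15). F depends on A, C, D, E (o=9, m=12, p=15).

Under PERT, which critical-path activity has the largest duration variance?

te_A = (11 + 4·14 + 17)/6 = 84/6 = 14; σ²_A = ((17−11)/6)² = 1.000
te_B = (12 + 4·13 + 14)/6 = 78/6 = 13; σ²_B = ((14−12)/6)² = 0.111
te_C = (2 + 4·3 + 16)/6 = 30/6 = 5; σ²_C = ((16−2)/6)² = 5.444
te_D = (11 + 4·14 + 23)/6 = 90/6 = 15; σ²_D = ((23−11)/6)² = 4.000
te_E = (9 + 4·12 + 15)/6 = 72/6 = 12; σ²_E = ((15−9)/6)² = 1.000
te_F = (9 + 4·12 + 15)/6 = 72/6 = 12; σ²_F = ((15−9)/6)² = 1.000

Forward pass:
ES_A = 0; EF_A = 14
ES_B = 0; EF_B = 13
ES_C = 0; EF_C = 5
ES_D = 13; EF_D = 13+15 = 28
ES_E = 14; EF_E = 14+12 = 26
ES_F = max(EF_A=14, EF_C=5, EF_D=28, EF_E=26) = 28; EF_F = 28+12 = 40
Expected project duration μ = 40 days. Critical path: B → D → F.

Variances on critical path: σ²_B=0.111, σ²_D=4.000, σ²_F=1.000.
Largest is σ²_D = 4.000.

D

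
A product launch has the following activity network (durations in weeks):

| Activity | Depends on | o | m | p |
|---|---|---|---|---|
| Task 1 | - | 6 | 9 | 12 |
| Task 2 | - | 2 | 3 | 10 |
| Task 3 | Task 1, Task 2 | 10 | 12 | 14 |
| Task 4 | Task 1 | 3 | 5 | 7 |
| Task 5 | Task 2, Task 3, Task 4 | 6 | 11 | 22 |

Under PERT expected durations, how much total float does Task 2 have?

te_Task 1 = (6 + 4·9 + 12)/6 = 54/6 = 9
te_Task 2 = (2 + 4·3 + 10)/6 = 24/6 = 4
te_Task 3 = (10 + 4·12 + 14)/6 = 72/6 = 12
te_Task 4 = (3 + 4·5 + 7)/6 = 30/6 = 5
te_Task 5 = (6 + 4·11 + 22)/6 = 72/6 = 12

Forward pass:
ES_Task 1 = 0; EF_Task 1 = 9
ES_Task 2 = 0; EF_Task 2 = 4
ES_Task 3 = max(EF_Task 1=9, EF_Task 2=4) = 9; EF_Task 3 = 9+12 = 21
ES_Task 4 = 9; EF_Task 4 = 9+5 = 14
ES_Task 5 = max(EF_Task 2=4, EF_Task 3=21, EF_Task 4=14) = 21; EF_Task 5 = 21+12 = 33
Expected project duration μ = 33 weeks. Critical path: Task 1 → Task 3 → Task 5.

Backward pass:
LF_Task 5 = 33; LS_Task 5 = 33−12 = 21
LF_Task 4 = LS_Task 5 = 21; LS_Task 4 = 21−5 = 16
LF_Task 3 = LS_Task 5 = 21; LS_Task 3 = 21−12 = 9
LF_Task 2 = min(LS_Task 3=9, LS_Task 5=21) = 9; LS_Task 2 = 9−4 = 5
LF_Task 1 = min(LS_Task 3=9, LS_Task 4=16) = 9; LS_Task 1 = 9−9 = 0
Slack_Task 2 = LS_Task 2 − ES_Task 2 = 5 − 0 = 5

5 weeks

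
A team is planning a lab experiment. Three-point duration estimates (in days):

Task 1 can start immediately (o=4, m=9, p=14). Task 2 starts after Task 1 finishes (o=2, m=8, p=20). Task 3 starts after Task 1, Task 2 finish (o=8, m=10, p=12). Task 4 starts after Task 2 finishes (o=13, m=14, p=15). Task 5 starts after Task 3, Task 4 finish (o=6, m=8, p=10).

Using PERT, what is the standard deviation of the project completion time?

3.51 days

te_Task 1 = (4 + 4·9 + 14)/6 = 54/6 = 9; σ²_Task 1 = ((14−4)/6)² = 2.778
te_Task 2 = (2 + 4·8 + 20)/6 = 54/6 = 9; σ²_Task 2 = ((20−2)/6)² = 9.000
te_Task 3 = (8 + 4·10 + 12)/6 = 60/6 = 10; σ²_Task 3 = ((12−8)/6)² = 0.444
te_Task 4 = (13 + 4·14 + 15)/6 = 84/6 = 14; σ²_Task 4 = ((15−13)/6)² = 0.111
te_Task 5 = (6 + 4·8 + 10)/6 = 48/6 = 8; σ²_Task 5 = ((10−6)/6)² = 0.444

Forward pass:
ES_Task 1 = 0; EF_Task 1 = 9
ES_Task 2 = 9; EF_Task 2 = 9+9 = 18
ES_Task 3 = max(EF_Task 1=9, EF_Task 2=18) = 18; EF_Task 3 = 18+10 = 28
ES_Task 4 = 18; EF_Task 4 = 18+14 = 32
ES_Task 5 = max(EF_Task 3=28, EF_Task 4=32) = 32; EF_Task 5 = 32+8 = 40
Expected project duration μ = 40 days. Critical path: Task 1 → Task 2 → Task 4 → Task 5.

Variance along critical path = 2.778 + 9.000 + 0.111 + 0.444 = 12.333
σ = √12.333 = 3.512 days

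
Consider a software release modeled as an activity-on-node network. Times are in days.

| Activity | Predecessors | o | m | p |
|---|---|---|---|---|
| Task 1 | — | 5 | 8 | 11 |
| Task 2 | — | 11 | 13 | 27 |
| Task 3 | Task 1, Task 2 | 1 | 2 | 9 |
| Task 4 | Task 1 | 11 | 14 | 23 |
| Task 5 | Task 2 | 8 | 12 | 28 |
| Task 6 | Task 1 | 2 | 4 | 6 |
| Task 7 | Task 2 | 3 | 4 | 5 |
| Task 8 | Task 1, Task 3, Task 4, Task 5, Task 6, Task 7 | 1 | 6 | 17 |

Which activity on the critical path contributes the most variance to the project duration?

Task 5

te_Task 1 = (5 + 4·8 + 11)/6 = 48/6 = 8; σ²_Task 1 = ((11−5)/6)² = 1.000
te_Task 2 = (11 + 4·13 + 27)/6 = 90/6 = 15; σ²_Task 2 = ((27−11)/6)² = 7.111
te_Task 3 = (1 + 4·2 + 9)/6 = 18/6 = 3; σ²_Task 3 = ((9−1)/6)² = 1.778
te_Task 4 = (11 + 4·14 + 23)/6 = 90/6 = 15; σ²_Task 4 = ((23−11)/6)² = 4.000
te_Task 5 = (8 + 4·12 + 28)/6 = 84/6 = 14; σ²_Task 5 = ((28−8)/6)² = 11.111
te_Task 6 = (2 + 4·4 + 6)/6 = 24/6 = 4; σ²_Task 6 = ((6−2)/6)² = 0.444
te_Task 7 = (3 + 4·4 + 5)/6 = 24/6 = 4; σ²_Task 7 = ((5−3)/6)² = 0.111
te_Task 8 = (1 + 4·6 + 17)/6 = 42/6 = 7; σ²_Task 8 = ((17−1)/6)² = 7.111

Forward pass:
ES_Task 1 = 0; EF_Task 1 = 8
ES_Task 2 = 0; EF_Task 2 = 15
ES_Task 3 = max(EF_Task 1=8, EF_Task 2=15) = 15; EF_Task 3 = 15+3 = 18
ES_Task 4 = 8; EF_Task 4 = 8+15 = 23
ES_Task 5 = 15; EF_Task 5 = 15+14 = 29
ES_Task 6 = 8; EF_Task 6 = 8+4 = 12
ES_Task 7 = 15; EF_Task 7 = 15+4 = 19
ES_Task 8 = max(EF_Task 1=8, EF_Task 3=18, EF_Task 4=23, EF_Task 5=29, EF_Task 6=12, EF_Task 7=19) = 29; EF_Task 8 = 29+7 = 36
Expected project duration μ = 36 days. Critical path: Task 2 → Task 5 → Task 8.

Variances on critical path: σ²_Task 2=7.111, σ²_Task 5=11.111, σ²_Task 8=7.111.
Largest is σ²_Task 5 = 11.111.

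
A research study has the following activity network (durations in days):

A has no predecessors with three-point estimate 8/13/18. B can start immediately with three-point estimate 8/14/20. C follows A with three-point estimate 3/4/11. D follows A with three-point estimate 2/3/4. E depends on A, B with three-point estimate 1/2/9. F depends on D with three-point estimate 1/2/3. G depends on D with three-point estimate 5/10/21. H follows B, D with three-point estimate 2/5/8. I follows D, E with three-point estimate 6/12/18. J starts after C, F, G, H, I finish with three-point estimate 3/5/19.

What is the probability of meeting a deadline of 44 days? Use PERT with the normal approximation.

te_A = (8 + 4·13 + 18)/6 = 78/6 = 13; σ²_A = ((18−8)/6)² = 2.778
te_B = (8 + 4·14 + 20)/6 = 84/6 = 14; σ²_B = ((20−8)/6)² = 4.000
te_C = (3 + 4·4 + 11)/6 = 30/6 = 5; σ²_C = ((11−3)/6)² = 1.778
te_D = (2 + 4·3 + 4)/6 = 18/6 = 3; σ²_D = ((4−2)/6)² = 0.111
te_E = (1 + 4·2 + 9)/6 = 18/6 = 3; σ²_E = ((9−1)/6)² = 1.778
te_F = (1 + 4·2 + 3)/6 = 12/6 = 2; σ²_F = ((3−1)/6)² = 0.111
te_G = (5 + 4·10 + 21)/6 = 66/6 = 11; σ²_G = ((21−5)/6)² = 7.111
te_H = (2 + 4·5 + 8)/6 = 30/6 = 5; σ²_H = ((8−2)/6)² = 1.000
te_I = (6 + 4·12 + 18)/6 = 72/6 = 12; σ²_I = ((18−6)/6)² = 4.000
te_J = (3 + 4·5 + 19)/6 = 42/6 = 7; σ²_J = ((19−3)/6)² = 7.111

Forward pass:
ES_A = 0; EF_A = 13
ES_B = 0; EF_B = 14
ES_C = 13; EF_C = 13+5 = 18
ES_D = 13; EF_D = 13+3 = 16
ES_E = max(EF_A=13, EF_B=14) = 14; EF_E = 14+3 = 17
ES_F = 16; EF_F = 16+2 = 18
ES_G = 16; EF_G = 16+11 = 27
ES_H = max(EF_B=14, EF_D=16) = 16; EF_H = 16+5 = 21
ES_I = max(EF_D=16, EF_E=17) = 17; EF_I = 17+12 = 29
ES_J = max(EF_C=18, EF_F=18, EF_G=27, EF_H=21, EF_I=29) = 29; EF_J = 29+7 = 36
Expected project duration μ = 36 days. Critical path: B → E → I → J.

Variance along critical path = 4.000 + 1.778 + 4.000 + 7.111 = 16.889; σ = √16.889 = 4.110 days.
Z = (44 − 36) / 4.110 = 1.947
P(T ≤ 44) = Φ(1.947) ≈ 0.974

0.974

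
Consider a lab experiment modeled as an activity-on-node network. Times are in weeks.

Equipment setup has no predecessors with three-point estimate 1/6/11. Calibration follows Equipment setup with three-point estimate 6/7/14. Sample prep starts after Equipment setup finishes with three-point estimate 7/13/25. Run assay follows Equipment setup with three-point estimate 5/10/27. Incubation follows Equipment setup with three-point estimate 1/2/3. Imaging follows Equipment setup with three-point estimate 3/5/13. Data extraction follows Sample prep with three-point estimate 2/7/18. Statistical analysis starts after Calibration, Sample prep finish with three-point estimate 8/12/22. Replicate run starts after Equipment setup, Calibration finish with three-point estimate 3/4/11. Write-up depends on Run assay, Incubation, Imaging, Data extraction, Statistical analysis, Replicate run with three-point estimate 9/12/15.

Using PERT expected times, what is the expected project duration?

te_Equipment setup = (1 + 4·6 + 11)/6 = 36/6 = 6
te_Calibration = (6 + 4·7 + 14)/6 = 48/6 = 8
te_Sample prep = (7 + 4·13 + 25)/6 = 84/6 = 14
te_Run assay = (5 + 4·10 + 27)/6 = 72/6 = 12
te_Incubation = (1 + 4·2 + 3)/6 = 12/6 = 2
te_Imaging = (3 + 4·5 + 13)/6 = 36/6 = 6
te_Data extraction = (2 + 4·7 + 18)/6 = 48/6 = 8
te_Statistical analysis = (8 + 4·12 + 22)/6 = 78/6 = 13
te_Replicate run = (3 + 4·4 + 11)/6 = 30/6 = 5
te_Write-up = (9 + 4·12 + 15)/6 = 72/6 = 12

Forward pass:
ES_Equipment setup = 0; EF_Equipment setup = 6
ES_Calibration = 6; EF_Calibration = 6+8 = 14
ES_Sample prep = 6; EF_Sample prep = 6+14 = 20
ES_Run assay = 6; EF_Run assay = 6+12 = 18
ES_Incubation = 6; EF_Incubation = 6+2 = 8
ES_Imaging = 6; EF_Imaging = 6+6 = 12
ES_Data extraction = 20; EF_Data extraction = 20+8 = 28
ES_Statistical analysis = max(EF_Calibration=14, EF_Sample prep=20) = 20; EF_Statistical analysis = 20+13 = 33
ES_Replicate run = max(EF_Equipment setup=6, EF_Calibration=14) = 14; EF_Replicate run = 14+5 = 19
ES_Write-up = max(EF_Run assay=18, EF_Incubation=8, EF_Imaging=12, EF_Data extraction=28, EF_Statistical analysis=33, EF_Replicate run=19) = 33; EF_Write-up = 33+12 = 45
Expected project duration μ = 45 weeks. Critical path: Equipment setup → Sample prep → Statistical analysis → Write-up.

45 weeks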